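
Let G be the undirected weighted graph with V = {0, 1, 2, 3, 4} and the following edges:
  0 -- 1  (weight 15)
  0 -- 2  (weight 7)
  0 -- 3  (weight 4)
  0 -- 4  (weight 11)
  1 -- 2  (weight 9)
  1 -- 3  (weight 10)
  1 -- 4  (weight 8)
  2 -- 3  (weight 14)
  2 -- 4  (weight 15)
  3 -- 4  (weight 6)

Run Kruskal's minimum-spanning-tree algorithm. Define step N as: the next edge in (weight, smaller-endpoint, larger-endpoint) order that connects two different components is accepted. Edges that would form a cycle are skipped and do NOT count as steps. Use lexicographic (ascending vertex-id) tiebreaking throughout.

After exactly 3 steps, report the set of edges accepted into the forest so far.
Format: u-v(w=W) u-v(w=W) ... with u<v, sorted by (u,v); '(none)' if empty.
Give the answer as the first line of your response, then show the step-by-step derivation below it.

0-2(w=7) 0-3(w=4) 3-4(w=6)

step 1: add edge 0-3 (w=4); MST = {0-3(w=4)}
step 2: add edge 3-4 (w=6); MST = {0-3(w=4) 3-4(w=6)}
step 3: add edge 0-2 (w=7); MST = {0-2(w=7) 0-3(w=4) 3-4(w=6)}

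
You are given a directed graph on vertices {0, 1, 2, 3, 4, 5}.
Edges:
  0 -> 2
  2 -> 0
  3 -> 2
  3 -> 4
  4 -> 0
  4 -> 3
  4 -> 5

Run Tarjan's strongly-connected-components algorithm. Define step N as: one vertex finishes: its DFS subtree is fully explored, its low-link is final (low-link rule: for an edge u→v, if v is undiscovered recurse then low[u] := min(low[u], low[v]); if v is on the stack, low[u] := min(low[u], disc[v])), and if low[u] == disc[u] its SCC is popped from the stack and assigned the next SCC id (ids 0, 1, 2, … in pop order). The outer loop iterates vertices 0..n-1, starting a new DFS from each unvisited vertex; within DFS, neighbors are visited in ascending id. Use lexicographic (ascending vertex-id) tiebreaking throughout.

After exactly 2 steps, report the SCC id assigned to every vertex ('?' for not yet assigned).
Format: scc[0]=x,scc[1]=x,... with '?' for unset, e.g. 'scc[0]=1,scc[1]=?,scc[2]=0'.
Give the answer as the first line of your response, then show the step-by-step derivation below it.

scc[0]=0,scc[1]=?,scc[2]=0,scc[3]=?,scc[4]=?,scc[5]=?

step 1: low=(low[0]=0,low[1]=?,low[2]=0,low[3]=?,low[4]=?,low[5]=?); scc=(scc[0]=?,scc[1]=?,scc[2]=?,scc[3]=?,scc[4]=?,scc[5]=?)
step 2: low=(low[0]=0,low[1]=?,low[2]=0,low[3]=?,low[4]=?,low[5]=?); scc=(scc[0]=0,scc[1]=?,scc[2]=0,scc[3]=?,scc[4]=?,scc[5]=?)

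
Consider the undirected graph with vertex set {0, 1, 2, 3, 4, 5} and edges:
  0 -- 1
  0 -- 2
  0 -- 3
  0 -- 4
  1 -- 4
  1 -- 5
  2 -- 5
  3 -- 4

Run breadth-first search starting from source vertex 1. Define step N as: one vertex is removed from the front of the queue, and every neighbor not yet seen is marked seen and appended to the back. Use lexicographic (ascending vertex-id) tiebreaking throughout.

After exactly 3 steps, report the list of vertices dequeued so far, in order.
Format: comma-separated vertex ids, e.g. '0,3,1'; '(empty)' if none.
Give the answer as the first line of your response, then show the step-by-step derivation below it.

1,0,4

step 1: dequeue 1; queue=[0,4,5]; order=1
step 2: dequeue 0; queue=[4,5,2,3]; order=1,0
step 3: dequeue 4; queue=[5,2,3]; order=1,0,4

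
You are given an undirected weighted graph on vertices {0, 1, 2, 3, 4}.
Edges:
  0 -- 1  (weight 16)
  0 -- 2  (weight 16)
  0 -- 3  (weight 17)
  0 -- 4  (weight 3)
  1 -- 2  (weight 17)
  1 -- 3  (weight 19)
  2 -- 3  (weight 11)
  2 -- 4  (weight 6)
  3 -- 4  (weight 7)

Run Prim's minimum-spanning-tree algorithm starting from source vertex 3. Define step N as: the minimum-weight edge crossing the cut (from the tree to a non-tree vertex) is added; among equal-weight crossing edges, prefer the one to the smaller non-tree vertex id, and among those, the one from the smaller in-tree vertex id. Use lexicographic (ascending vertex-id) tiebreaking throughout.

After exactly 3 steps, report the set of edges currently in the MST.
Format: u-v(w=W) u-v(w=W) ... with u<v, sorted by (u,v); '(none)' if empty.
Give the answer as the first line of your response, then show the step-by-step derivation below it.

0-4(w=3) 2-4(w=6) 3-4(w=7)

step 1: add edge 3-4 (w=7); MST = {3-4(w=7)}
step 2: add edge 0-4 (w=3); MST = {0-4(w=3) 3-4(w=7)}
step 3: add edge 2-4 (w=6); MST = {0-4(w=3) 2-4(w=6) 3-4(w=7)}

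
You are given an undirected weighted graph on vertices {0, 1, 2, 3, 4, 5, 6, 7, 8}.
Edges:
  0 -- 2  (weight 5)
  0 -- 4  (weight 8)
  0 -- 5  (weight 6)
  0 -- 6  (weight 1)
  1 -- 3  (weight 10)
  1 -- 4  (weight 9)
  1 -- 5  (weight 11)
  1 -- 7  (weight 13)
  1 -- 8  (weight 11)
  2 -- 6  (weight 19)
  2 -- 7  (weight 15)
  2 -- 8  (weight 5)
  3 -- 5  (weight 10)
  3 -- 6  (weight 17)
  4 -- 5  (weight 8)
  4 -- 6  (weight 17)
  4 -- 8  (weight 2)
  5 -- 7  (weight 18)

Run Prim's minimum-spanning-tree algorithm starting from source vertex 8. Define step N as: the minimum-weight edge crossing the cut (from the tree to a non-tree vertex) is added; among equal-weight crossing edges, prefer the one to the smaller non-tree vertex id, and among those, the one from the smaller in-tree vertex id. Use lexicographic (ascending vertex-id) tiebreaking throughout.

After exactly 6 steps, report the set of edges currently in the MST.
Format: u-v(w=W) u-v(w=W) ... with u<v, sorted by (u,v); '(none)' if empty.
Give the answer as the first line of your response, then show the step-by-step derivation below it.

0-2(w=5) 0-5(w=6) 0-6(w=1) 1-4(w=9) 2-8(w=5) 4-8(w=2)

step 1: add edge 4-8 (w=2); MST = {4-8(w=2)}
step 2: add edge 2-8 (w=5); MST = {2-8(w=5) 4-8(w=2)}
step 3: add edge 0-2 (w=5); MST = {0-2(w=5) 2-8(w=5) 4-8(w=2)}
step 4: add edge 0-6 (w=1); MST = {0-2(w=5) 0-6(w=1) 2-8(w=5) 4-8(w=2)}
step 5: add edge 0-5 (w=6); MST = {0-2(w=5) 0-5(w=6) 0-6(w=1) 2-8(w=5) 4-8(w=2)}
step 6: add edge 1-4 (w=9); MST = {0-2(w=5) 0-5(w=6) 0-6(w=1) 1-4(w=9) 2-8(w=5) 4-8(w=2)}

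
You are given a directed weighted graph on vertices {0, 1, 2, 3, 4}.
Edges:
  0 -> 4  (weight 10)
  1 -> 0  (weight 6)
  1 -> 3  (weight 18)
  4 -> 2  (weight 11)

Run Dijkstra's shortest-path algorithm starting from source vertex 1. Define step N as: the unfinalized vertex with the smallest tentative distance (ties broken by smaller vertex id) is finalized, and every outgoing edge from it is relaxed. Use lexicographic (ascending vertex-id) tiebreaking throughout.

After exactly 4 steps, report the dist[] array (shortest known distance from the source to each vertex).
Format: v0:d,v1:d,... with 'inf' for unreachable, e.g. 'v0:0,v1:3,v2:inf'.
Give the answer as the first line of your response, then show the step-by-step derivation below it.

v0:6,v1:0,v2:27,v3:18,v4:16

step 1: dist = v0:6,v1:0,v2:inf,v3:18,v4:inf
step 2: dist = v0:6,v1:0,v2:inf,v3:18,v4:16
step 3: dist = v0:6,v1:0,v2:27,v3:18,v4:16
step 4: dist = v0:6,v1:0,v2:27,v3:18,v4:16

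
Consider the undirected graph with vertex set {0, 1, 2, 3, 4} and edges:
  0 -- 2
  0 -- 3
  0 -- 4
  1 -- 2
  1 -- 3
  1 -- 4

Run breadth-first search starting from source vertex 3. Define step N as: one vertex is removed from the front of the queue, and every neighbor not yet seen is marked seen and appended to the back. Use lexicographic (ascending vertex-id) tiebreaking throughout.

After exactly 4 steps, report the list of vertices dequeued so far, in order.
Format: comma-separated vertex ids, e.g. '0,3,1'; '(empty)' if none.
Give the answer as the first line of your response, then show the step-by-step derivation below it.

3,0,1,2

step 1: dequeue 3; queue=[0,1]; order=3
step 2: dequeue 0; queue=[1,2,4]; order=3,0
step 3: dequeue 1; queue=[2,4]; order=3,0,1
step 4: dequeue 2; queue=[4]; order=3,0,1,2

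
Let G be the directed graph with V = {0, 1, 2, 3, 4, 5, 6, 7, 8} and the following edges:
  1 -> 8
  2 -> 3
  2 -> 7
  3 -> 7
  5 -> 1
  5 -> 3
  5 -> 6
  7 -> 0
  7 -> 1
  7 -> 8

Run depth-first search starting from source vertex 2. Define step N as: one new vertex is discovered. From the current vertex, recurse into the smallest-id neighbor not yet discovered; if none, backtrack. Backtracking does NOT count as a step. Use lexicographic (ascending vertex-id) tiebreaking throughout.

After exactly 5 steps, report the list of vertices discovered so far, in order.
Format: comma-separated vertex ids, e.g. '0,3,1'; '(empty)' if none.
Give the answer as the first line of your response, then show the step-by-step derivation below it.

2,3,7,0,1

step 1: discover 2; path=2; order=2
step 2: discover 3; path=2>3; order=2,3
step 3: discover 7; path=2>3>7; order=2,3,7
step 4: discover 0; path=2>3>7>0; order=2,3,7,0
step 5: discover 1; path=2>3>7>1; order=2,3,7,0,1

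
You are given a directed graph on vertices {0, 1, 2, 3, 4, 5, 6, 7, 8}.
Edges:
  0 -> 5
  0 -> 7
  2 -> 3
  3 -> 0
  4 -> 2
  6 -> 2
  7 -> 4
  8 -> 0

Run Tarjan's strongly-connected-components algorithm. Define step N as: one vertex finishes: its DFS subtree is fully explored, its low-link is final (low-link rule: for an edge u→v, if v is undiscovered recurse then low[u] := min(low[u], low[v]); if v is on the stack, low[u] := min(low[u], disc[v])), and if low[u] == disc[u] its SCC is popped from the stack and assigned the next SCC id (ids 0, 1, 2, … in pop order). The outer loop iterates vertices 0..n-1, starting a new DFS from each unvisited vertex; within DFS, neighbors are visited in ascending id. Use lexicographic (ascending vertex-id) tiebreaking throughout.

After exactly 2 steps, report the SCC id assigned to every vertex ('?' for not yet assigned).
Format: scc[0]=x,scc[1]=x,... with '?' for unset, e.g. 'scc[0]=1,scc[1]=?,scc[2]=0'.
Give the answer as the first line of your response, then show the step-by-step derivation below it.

scc[0]=?,scc[1]=?,scc[2]=?,scc[3]=?,scc[4]=?,scc[5]=0,scc[6]=?,scc[7]=?,scc[8]=?

step 1: low=(low[0]=0,low[1]=?,low[2]=?,low[3]=?,low[4]=?,low[5]=1,low[6]=?,low[7]=?,low[8]=?); scc=(scc[0]=?,scc[1]=?,scc[2]=?,scc[3]=?,scc[4]=?,scc[5]=0,scc[6]=?,scc[7]=?,scc[8]=?)
step 2: low=(low[0]=0,low[1]=?,low[2]=4,low[3]=0,low[4]=3,low[5]=1,low[6]=?,low[7]=2,low[8]=?); scc=(scc[0]=?,scc[1]=?,scc[2]=?,scc[3]=?,scc[4]=?,scc[5]=0,scc[6]=?,scc[7]=?,scc[8]=?)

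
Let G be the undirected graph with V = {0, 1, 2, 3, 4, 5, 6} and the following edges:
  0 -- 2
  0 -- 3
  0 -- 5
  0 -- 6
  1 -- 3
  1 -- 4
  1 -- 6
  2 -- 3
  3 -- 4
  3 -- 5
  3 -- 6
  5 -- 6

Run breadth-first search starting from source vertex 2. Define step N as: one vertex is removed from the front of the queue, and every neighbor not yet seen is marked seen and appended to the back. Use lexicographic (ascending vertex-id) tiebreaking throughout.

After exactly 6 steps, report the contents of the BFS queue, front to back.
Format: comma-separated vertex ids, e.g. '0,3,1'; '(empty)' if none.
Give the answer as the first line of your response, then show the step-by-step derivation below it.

4

step 1: dequeue 2; queue=[0,3]; order=2
step 2: dequeue 0; queue=[3,5,6]; order=2,0
step 3: dequeue 3; queue=[5,6,1,4]; order=2,0,3
step 4: dequeue 5; queue=[6,1,4]; order=2,0,3,5
step 5: dequeue 6; queue=[1,4]; order=2,0,3,5,6
step 6: dequeue 1; queue=[4]; order=2,0,3,5,6,1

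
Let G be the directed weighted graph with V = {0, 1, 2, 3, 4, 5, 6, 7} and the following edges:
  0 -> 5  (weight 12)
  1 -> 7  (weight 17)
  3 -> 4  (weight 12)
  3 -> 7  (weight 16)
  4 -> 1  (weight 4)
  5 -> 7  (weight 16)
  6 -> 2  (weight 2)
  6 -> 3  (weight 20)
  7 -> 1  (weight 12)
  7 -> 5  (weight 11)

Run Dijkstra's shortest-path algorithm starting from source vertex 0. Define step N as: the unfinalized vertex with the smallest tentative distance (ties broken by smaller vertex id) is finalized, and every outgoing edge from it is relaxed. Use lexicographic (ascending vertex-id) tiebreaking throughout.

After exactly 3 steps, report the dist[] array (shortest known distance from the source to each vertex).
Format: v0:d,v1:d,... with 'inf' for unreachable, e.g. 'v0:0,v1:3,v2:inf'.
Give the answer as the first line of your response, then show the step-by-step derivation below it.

v0:0,v1:40,v2:inf,v3:inf,v4:inf,v5:12,v6:inf,v7:28

step 1: dist = v0:0,v1:inf,v2:inf,v3:inf,v4:inf,v5:12,v6:inf,v7:inf
step 2: dist = v0:0,v1:inf,v2:inf,v3:inf,v4:inf,v5:12,v6:inf,v7:28
step 3: dist = v0:0,v1:40,v2:inf,v3:inf,v4:inf,v5:12,v6:inf,v7:28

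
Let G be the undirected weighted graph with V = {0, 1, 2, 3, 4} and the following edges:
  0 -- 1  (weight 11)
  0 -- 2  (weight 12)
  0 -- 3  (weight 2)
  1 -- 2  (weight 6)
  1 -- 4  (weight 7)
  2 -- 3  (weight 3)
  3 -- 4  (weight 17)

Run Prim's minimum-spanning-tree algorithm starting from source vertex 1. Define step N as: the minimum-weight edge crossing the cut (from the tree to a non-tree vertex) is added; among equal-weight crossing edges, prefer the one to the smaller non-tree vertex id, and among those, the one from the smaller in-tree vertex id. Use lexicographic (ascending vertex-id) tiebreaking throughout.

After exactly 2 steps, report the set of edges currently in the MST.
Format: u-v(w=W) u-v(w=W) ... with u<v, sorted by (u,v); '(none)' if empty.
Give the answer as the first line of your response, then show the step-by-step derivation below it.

1-2(w=6) 2-3(w=3)

step 1: add edge 1-2 (w=6); MST = {1-2(w=6)}
step 2: add edge 2-3 (w=3); MST = {1-2(w=6) 2-3(w=3)}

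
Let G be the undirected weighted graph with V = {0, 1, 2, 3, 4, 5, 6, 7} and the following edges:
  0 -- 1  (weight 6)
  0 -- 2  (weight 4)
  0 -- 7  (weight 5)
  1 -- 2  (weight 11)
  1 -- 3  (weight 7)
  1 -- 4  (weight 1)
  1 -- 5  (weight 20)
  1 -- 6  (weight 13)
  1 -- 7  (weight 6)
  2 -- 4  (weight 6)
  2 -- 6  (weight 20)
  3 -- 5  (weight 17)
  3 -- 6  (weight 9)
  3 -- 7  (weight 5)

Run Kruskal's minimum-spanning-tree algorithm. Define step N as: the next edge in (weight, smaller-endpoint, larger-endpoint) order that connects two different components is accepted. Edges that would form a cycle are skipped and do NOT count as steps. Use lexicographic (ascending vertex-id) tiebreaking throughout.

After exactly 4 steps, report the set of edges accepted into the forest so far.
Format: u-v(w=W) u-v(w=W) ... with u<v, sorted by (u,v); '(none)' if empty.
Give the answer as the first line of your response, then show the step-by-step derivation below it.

0-2(w=4) 0-7(w=5) 1-4(w=1) 3-7(w=5)

step 1: add edge 1-4 (w=1); MST = {1-4(w=1)}
step 2: add edge 0-2 (w=4); MST = {0-2(w=4) 1-4(w=1)}
step 3: add edge 0-7 (w=5); MST = {0-2(w=4) 0-7(w=5) 1-4(w=1)}
step 4: add edge 3-7 (w=5); MST = {0-2(w=4) 0-7(w=5) 1-4(w=1) 3-7(w=5)}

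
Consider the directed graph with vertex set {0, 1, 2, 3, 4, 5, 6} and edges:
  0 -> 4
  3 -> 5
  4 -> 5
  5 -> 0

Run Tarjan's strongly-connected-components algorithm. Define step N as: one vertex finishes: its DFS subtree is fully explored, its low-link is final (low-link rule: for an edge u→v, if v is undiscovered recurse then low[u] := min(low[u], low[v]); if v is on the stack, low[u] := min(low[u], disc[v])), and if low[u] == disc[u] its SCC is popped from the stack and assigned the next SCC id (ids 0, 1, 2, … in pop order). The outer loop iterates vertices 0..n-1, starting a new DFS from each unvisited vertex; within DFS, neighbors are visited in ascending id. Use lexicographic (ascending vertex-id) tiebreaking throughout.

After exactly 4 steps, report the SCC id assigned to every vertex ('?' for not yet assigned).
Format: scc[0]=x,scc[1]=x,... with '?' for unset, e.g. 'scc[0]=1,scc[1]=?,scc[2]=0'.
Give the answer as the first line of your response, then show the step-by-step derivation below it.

scc[0]=0,scc[1]=1,scc[2]=?,scc[3]=?,scc[4]=0,scc[5]=0,scc[6]=?

step 1: low=(low[0]=0,low[1]=?,low[2]=?,low[3]=?,low[4]=1,low[5]=0,low[6]=?); scc=(scc[0]=?,scc[1]=?,scc[2]=?,scc[3]=?,scc[4]=?,scc[5]=?,scc[6]=?)
step 2: low=(low[0]=0,low[1]=?,low[2]=?,low[3]=?,low[4]=0,low[5]=0,low[6]=?); scc=(scc[0]=?,scc[1]=?,scc[2]=?,scc[3]=?,scc[4]=?,scc[5]=?,scc[6]=?)
step 3: low=(low[0]=0,low[1]=?,low[2]=?,low[3]=?,low[4]=0,low[5]=0,low[6]=?); scc=(scc[0]=0,scc[1]=?,scc[2]=?,scc[3]=?,scc[4]=0,scc[5]=0,scc[6]=?)
step 4: low=(low[0]=0,low[1]=3,low[2]=?,low[3]=?,low[4]=0,low[5]=0,low[6]=?); scc=(scc[0]=0,scc[1]=1,scc[2]=?,scc[3]=?,scc[4]=0,scc[5]=0,scc[6]=?)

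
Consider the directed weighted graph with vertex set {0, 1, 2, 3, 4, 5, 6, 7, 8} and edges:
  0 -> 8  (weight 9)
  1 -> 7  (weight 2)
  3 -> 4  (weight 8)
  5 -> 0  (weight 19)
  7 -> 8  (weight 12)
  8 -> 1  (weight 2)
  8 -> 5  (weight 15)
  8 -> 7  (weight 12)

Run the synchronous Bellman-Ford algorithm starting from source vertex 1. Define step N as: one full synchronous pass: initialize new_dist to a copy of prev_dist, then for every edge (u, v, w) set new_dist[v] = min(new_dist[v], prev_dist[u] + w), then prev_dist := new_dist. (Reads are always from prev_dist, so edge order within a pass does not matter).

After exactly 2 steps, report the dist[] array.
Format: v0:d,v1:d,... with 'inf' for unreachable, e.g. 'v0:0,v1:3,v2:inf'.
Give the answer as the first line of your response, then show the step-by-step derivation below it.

v0:inf,v1:0,v2:inf,v3:inf,v4:inf,v5:inf,v6:inf,v7:2,v8:14

step 1: dist = v0:inf,v1:0,v2:inf,v3:inf,v4:inf,v5:inf,v6:inf,v7:2,v8:inf
step 2: dist = v0:inf,v1:0,v2:inf,v3:inf,v4:inf,v5:inf,v6:inf,v7:2,v8:14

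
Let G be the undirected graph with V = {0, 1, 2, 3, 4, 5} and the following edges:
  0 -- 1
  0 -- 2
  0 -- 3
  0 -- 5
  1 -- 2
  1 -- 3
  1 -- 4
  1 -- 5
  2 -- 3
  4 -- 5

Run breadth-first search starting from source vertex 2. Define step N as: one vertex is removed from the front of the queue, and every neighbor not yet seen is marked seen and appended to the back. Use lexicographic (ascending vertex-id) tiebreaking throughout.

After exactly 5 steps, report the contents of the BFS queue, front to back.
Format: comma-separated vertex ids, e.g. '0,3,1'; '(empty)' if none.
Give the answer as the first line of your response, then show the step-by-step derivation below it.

4

step 1: dequeue 2; queue=[0,1,3]; order=2
step 2: dequeue 0; queue=[1,3,5]; order=2,0
step 3: dequeue 1; queue=[3,5,4]; order=2,0,1
step 4: dequeue 3; queue=[5,4]; order=2,0,1,3
step 5: dequeue 5; queue=[4]; order=2,0,1,3,5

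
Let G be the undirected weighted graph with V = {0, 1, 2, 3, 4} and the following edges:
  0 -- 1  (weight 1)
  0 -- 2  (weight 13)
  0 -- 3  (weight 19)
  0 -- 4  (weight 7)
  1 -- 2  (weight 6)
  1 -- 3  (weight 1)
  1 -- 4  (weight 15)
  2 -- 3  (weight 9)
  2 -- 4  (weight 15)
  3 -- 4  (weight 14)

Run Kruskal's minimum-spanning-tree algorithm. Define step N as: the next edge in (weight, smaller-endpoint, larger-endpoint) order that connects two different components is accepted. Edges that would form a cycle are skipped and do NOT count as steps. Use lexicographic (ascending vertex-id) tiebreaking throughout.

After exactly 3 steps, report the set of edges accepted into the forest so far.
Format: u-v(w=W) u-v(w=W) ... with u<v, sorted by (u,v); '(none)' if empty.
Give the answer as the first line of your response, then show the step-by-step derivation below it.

0-1(w=1) 1-2(w=6) 1-3(w=1)

step 1: add edge 0-1 (w=1); MST = {0-1(w=1)}
step 2: add edge 1-3 (w=1); MST = {0-1(w=1) 1-3(w=1)}
step 3: add edge 1-2 (w=6); MST = {0-1(w=1) 1-2(w=6) 1-3(w=1)}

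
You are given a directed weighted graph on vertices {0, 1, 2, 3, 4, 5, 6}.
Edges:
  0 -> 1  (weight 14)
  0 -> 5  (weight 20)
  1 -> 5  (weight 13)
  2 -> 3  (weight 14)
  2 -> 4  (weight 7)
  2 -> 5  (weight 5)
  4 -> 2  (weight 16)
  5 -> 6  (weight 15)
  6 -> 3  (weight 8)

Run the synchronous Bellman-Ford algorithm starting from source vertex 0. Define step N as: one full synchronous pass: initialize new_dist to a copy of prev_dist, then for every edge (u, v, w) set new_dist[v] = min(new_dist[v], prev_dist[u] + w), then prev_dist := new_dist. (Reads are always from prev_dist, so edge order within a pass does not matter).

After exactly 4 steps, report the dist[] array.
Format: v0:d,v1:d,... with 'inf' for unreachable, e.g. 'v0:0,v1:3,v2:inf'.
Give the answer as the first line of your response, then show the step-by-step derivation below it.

v0:0,v1:14,v2:inf,v3:43,v4:inf,v5:20,v6:35

step 1: dist = v0:0,v1:14,v2:inf,v3:inf,v4:inf,v5:20,v6:inf
step 2: dist = v0:0,v1:14,v2:inf,v3:inf,v4:inf,v5:20,v6:35
step 3: dist = v0:0,v1:14,v2:inf,v3:43,v4:inf,v5:20,v6:35
step 4: dist = v0:0,v1:14,v2:inf,v3:43,v4:inf,v5:20,v6:35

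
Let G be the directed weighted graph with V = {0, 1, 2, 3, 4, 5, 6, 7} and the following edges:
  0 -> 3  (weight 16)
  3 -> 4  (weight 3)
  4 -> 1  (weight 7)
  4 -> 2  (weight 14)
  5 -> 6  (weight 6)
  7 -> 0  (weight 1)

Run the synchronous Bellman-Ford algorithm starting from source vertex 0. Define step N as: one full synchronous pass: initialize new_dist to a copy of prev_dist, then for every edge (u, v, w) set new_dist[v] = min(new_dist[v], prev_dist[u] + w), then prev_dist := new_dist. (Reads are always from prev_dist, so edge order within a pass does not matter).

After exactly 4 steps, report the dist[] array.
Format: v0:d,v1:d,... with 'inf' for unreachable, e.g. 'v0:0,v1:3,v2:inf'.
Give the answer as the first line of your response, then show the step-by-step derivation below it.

v0:0,v1:26,v2:33,v3:16,v4:19,v5:inf,v6:inf,v7:inf

step 1: dist = v0:0,v1:inf,v2:inf,v3:16,v4:inf,v5:inf,v6:inf,v7:inf
step 2: dist = v0:0,v1:inf,v2:inf,v3:16,v4:19,v5:inf,v6:inf,v7:inf
step 3: dist = v0:0,v1:26,v2:33,v3:16,v4:19,v5:inf,v6:inf,v7:inf
step 4: dist = v0:0,v1:26,v2:33,v3:16,v4:19,v5:inf,v6:inf,v7:inf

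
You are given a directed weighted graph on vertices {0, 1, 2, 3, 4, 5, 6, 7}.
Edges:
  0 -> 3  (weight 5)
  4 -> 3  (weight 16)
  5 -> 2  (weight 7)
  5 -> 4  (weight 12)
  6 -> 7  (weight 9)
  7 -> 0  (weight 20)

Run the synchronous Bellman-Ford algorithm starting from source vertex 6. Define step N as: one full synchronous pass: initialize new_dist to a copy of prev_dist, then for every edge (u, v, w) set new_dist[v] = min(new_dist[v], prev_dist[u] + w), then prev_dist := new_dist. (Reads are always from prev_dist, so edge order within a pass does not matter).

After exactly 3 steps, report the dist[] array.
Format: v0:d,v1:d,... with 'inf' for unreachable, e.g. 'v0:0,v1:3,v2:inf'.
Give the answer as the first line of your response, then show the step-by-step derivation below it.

v0:29,v1:inf,v2:inf,v3:34,v4:inf,v5:inf,v6:0,v7:9

step 1: dist = v0:inf,v1:inf,v2:inf,v3:inf,v4:inf,v5:inf,v6:0,v7:9
step 2: dist = v0:29,v1:inf,v2:inf,v3:inf,v4:inf,v5:inf,v6:0,v7:9
step 3: dist = v0:29,v1:inf,v2:inf,v3:34,v4:inf,v5:inf,v6:0,v7:9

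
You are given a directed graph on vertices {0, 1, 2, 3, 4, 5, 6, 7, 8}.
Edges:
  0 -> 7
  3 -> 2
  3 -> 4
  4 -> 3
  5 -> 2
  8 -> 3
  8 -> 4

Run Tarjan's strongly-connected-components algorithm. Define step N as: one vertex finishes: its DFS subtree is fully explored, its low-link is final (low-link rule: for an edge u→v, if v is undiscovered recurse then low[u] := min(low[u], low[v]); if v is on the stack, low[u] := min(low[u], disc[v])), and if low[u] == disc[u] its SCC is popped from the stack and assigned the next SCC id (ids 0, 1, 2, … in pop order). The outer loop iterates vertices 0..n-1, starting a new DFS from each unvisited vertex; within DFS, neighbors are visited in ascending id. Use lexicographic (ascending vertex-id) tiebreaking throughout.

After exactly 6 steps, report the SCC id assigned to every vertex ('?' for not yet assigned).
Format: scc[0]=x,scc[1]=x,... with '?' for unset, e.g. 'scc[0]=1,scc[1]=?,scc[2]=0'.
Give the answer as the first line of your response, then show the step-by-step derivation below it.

scc[0]=1,scc[1]=2,scc[2]=3,scc[3]=4,scc[4]=4,scc[5]=?,scc[6]=?,scc[7]=0,scc[8]=?

step 1: low=(low[0]=0,low[1]=?,low[2]=?,low[3]=?,low[4]=?,low[5]=?,low[6]=?,low[7]=1,low[8]=?); scc=(scc[0]=?,scc[1]=?,scc[2]=?,scc[3]=?,scc[4]=?,scc[5]=?,scc[6]=?,scc[7]=0,scc[8]=?)
step 2: low=(low[0]=0,low[1]=?,low[2]=?,low[3]=?,low[4]=?,low[5]=?,low[6]=?,low[7]=1,low[8]=?); scc=(scc[0]=1,scc[1]=?,scc[2]=?,scc[3]=?,scc[4]=?,scc[5]=?,scc[6]=?,scc[7]=0,scc[8]=?)
step 3: low=(low[0]=0,low[1]=2,low[2]=?,low[3]=?,low[4]=?,low[5]=?,low[6]=?,low[7]=1,low[8]=?); scc=(scc[0]=1,scc[1]=2,scc[2]=?,scc[3]=?,scc[4]=?,scc[5]=?,scc[6]=?,scc[7]=0,scc[8]=?)
step 4: low=(low[0]=0,low[1]=2,low[2]=3,low[3]=?,low[4]=?,low[5]=?,low[6]=?,low[7]=1,low[8]=?); scc=(scc[0]=1,scc[1]=2,scc[2]=3,scc[3]=?,scc[4]=?,scc[5]=?,scc[6]=?,scc[7]=0,scc[8]=?)
step 5: low=(low[0]=0,low[1]=2,low[2]=3,low[3]=4,low[4]=4,low[5]=?,low[6]=?,low[7]=1,low[8]=?); scc=(scc[0]=1,scc[1]=2,scc[2]=3,scc[3]=?,scc[4]=?,scc[5]=?,scc[6]=?,scc[7]=0,scc[8]=?)
step 6: low=(low[0]=0,low[1]=2,low[2]=3,low[3]=4,low[4]=4,low[5]=?,low[6]=?,low[7]=1,low[8]=?); scc=(scc[0]=1,scc[1]=2,scc[2]=3,scc[3]=4,scc[4]=4,scc[5]=?,scc[6]=?,scc[7]=0,scc[8]=?)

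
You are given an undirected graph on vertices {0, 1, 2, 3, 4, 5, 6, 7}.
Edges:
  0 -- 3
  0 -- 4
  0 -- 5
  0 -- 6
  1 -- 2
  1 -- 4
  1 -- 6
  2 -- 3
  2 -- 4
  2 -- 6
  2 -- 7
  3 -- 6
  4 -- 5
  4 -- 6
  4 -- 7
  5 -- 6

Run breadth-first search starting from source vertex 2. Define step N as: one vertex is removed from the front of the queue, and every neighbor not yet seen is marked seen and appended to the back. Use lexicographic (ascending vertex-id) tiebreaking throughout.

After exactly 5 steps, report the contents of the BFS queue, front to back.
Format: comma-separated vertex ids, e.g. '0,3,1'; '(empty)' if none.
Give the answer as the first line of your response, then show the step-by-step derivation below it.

7,0,5

step 1: dequeue 2; queue=[1,3,4,6,7]; order=2
step 2: dequeue 1; queue=[3,4,6,7]; order=2,1
step 3: dequeue 3; queue=[4,6,7,0]; order=2,1,3
step 4: dequeue 4; queue=[6,7,0,5]; order=2,1,3,4
step 5: dequeue 6; queue=[7,0,5]; order=2,1,3,4,6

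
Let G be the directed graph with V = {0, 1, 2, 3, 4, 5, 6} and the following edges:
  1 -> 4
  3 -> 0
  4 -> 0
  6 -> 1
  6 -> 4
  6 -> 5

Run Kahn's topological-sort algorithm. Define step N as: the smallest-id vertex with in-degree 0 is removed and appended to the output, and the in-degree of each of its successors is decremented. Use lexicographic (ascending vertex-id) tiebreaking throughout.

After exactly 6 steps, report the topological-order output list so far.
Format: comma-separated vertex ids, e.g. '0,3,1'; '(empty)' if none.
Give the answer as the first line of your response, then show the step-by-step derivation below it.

2,3,6,1,4,0

step 1: output 2; order=[2]; indeg=(2,1,0,0,2,1,0)
step 2: output 3; order=[2,3]; indeg=(1,1,0,0,2,1,0)
step 3: output 6; order=[2,3,6]; indeg=(1,0,0,0,1,0,0)
step 4: output 1; order=[2,3,6,1]; indeg=(1,0,0,0,0,0,0)
step 5: output 4; order=[2,3,6,1,4]; indeg=(0,0,0,0,0,0,0)
step 6: output 0; order=[2,3,6,1,4,0]; indeg=(0,0,0,0,0,0,0)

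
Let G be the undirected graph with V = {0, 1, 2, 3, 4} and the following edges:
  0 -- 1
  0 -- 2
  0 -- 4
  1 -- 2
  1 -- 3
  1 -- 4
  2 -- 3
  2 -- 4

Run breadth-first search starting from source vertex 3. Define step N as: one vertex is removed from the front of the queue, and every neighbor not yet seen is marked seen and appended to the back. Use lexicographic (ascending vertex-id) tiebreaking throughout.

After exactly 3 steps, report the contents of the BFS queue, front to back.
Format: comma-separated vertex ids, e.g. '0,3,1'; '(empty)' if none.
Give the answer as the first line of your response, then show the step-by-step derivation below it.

0,4

step 1: dequeue 3; queue=[1,2]; order=3
step 2: dequeue 1; queue=[2,0,4]; order=3,1
step 3: dequeue 2; queue=[0,4]; order=3,1,2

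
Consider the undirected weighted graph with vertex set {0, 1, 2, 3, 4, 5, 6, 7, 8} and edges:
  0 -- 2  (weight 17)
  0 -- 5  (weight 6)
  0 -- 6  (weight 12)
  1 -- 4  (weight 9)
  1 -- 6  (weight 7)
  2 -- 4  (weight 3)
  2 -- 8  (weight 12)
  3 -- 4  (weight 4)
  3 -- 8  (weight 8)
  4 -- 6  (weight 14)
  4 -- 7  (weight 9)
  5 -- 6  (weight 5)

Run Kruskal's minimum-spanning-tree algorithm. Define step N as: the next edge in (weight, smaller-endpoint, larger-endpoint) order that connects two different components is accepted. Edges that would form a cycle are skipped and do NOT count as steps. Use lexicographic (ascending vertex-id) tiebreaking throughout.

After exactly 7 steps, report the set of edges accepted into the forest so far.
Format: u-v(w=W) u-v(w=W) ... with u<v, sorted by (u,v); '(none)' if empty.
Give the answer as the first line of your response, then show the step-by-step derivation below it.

0-5(w=6) 1-4(w=9) 1-6(w=7) 2-4(w=3) 3-4(w=4) 3-8(w=8) 5-6(w=5)

step 1: add edge 2-4 (w=3); MST = {2-4(w=3)}
step 2: add edge 3-4 (w=4); MST = {2-4(w=3) 3-4(w=4)}
step 3: add edge 5-6 (w=5); MST = {2-4(w=3) 3-4(w=4) 5-6(w=5)}
step 4: add edge 0-5 (w=6); MST = {0-5(w=6) 2-4(w=3) 3-4(w=4) 5-6(w=5)}
step 5: add edge 1-6 (w=7); MST = {0-5(w=6) 1-6(w=7) 2-4(w=3) 3-4(w=4) 5-6(w=5)}
step 6: add edge 3-8 (w=8); MST = {0-5(w=6) 1-6(w=7) 2-4(w=3) 3-4(w=4) 3-8(w=8) 5-6(w=5)}
step 7: add edge 1-4 (w=9); MST = {0-5(w=6) 1-4(w=9) 1-6(w=7) 2-4(w=3) 3-4(w=4) 3-8(w=8) 5-6(w=5)}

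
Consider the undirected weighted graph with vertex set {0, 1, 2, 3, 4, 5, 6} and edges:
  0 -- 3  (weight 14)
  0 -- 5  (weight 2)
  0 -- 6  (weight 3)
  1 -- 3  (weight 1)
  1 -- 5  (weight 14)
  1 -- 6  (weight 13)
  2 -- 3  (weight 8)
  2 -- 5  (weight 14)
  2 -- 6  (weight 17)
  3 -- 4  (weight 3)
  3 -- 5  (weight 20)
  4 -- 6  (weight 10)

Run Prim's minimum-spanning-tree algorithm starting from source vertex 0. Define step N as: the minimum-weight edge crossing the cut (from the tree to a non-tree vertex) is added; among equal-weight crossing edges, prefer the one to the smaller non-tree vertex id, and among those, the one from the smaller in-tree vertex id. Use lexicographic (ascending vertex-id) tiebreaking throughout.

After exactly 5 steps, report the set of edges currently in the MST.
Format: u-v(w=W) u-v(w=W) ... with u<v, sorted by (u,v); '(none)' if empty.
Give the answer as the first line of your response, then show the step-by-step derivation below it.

0-5(w=2) 0-6(w=3) 1-3(w=1) 3-4(w=3) 4-6(w=10)

step 1: add edge 0-5 (w=2); MST = {0-5(w=2)}
step 2: add edge 0-6 (w=3); MST = {0-5(w=2) 0-6(w=3)}
step 3: add edge 4-6 (w=10); MST = {0-5(w=2) 0-6(w=3) 4-6(w=10)}
step 4: add edge 3-4 (w=3); MST = {0-5(w=2) 0-6(w=3) 3-4(w=3) 4-6(w=10)}
step 5: add edge 1-3 (w=1); MST = {0-5(w=2) 0-6(w=3) 1-3(w=1) 3-4(w=3) 4-6(w=10)}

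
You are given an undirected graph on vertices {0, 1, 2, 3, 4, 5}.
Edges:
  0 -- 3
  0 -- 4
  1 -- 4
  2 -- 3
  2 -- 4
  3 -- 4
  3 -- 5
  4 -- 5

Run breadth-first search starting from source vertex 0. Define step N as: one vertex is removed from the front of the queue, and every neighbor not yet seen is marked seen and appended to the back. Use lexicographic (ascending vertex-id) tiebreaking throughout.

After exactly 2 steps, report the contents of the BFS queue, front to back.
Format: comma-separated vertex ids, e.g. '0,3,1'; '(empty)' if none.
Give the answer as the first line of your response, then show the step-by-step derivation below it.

4,2,5

step 1: dequeue 0; queue=[3,4]; order=0
step 2: dequeue 3; queue=[4,2,5]; order=0,3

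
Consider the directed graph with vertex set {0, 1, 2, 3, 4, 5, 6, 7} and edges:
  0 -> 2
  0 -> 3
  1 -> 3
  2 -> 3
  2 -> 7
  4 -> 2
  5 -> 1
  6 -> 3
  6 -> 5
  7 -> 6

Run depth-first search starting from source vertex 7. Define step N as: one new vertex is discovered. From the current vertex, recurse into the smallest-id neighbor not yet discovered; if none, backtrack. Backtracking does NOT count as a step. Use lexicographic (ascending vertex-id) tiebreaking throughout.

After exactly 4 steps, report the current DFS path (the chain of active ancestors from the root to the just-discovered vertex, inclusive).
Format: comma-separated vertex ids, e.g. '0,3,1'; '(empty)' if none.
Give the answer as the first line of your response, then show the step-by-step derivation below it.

7,6,5

step 1: discover 7; path=7; order=7
step 2: discover 6; path=7>6; order=7,6
step 3: discover 3; path=7>6>3; order=7,6,3
step 4: discover 5; path=7>6>5; order=7,6,3,5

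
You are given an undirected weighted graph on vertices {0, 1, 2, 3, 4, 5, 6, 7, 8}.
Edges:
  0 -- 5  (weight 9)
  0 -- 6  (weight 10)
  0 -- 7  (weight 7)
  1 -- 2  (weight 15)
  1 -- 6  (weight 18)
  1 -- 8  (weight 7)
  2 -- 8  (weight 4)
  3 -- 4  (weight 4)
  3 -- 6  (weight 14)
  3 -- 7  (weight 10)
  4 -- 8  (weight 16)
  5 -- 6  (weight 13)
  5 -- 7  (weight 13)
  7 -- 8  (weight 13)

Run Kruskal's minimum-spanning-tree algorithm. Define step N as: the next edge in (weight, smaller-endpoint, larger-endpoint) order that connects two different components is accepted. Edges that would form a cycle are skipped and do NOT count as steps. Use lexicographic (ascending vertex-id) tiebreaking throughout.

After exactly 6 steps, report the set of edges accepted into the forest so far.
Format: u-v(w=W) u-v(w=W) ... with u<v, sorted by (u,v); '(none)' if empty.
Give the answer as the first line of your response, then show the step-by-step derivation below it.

0-5(w=9) 0-6(w=10) 0-7(w=7) 1-8(w=7) 2-8(w=4) 3-4(w=4)

step 1: add edge 2-8 (w=4); MST = {2-8(w=4)}
step 2: add edge 3-4 (w=4); MST = {2-8(w=4) 3-4(w=4)}
step 3: add edge 0-7 (w=7); MST = {0-7(w=7) 2-8(w=4) 3-4(w=4)}
step 4: add edge 1-8 (w=7); MST = {0-7(w=7) 1-8(w=7) 2-8(w=4) 3-4(w=4)}
step 5: add edge 0-5 (w=9); MST = {0-5(w=9) 0-7(w=7) 1-8(w=7) 2-8(w=4) 3-4(w=4)}
step 6: add edge 0-6 (w=10); MST = {0-5(w=9) 0-6(w=10) 0-7(w=7) 1-8(w=7) 2-8(w=4) 3-4(w=4)}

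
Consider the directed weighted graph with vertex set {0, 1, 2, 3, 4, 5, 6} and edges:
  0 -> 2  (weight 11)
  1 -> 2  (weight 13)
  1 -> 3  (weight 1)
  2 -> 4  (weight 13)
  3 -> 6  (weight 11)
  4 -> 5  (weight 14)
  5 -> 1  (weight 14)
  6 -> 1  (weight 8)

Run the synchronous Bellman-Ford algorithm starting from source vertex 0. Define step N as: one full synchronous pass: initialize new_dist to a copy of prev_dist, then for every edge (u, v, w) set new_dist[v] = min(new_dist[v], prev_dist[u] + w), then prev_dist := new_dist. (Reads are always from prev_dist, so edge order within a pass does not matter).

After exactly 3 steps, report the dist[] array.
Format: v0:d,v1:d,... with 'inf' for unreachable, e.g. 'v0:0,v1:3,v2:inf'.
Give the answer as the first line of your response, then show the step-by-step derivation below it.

v0:0,v1:inf,v2:11,v3:inf,v4:24,v5:38,v6:inf

step 1: dist = v0:0,v1:inf,v2:11,v3:inf,v4:inf,v5:inf,v6:inf
step 2: dist = v0:0,v1:inf,v2:11,v3:inf,v4:24,v5:inf,v6:inf
step 3: dist = v0:0,v1:inf,v2:11,v3:inf,v4:24,v5:38,v6:inf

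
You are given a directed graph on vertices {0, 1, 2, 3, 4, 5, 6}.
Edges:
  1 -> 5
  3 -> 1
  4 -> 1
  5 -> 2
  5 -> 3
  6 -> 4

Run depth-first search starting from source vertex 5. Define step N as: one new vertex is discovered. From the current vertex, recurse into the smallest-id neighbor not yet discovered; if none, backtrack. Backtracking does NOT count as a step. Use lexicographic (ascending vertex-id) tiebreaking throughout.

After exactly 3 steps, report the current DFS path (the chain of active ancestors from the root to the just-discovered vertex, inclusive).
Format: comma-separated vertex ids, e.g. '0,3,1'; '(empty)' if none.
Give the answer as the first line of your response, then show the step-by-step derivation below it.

5,3

step 1: discover 5; path=5; order=5
step 2: discover 2; path=5>2; order=5,2
step 3: discover 3; path=5>3; order=5,2,3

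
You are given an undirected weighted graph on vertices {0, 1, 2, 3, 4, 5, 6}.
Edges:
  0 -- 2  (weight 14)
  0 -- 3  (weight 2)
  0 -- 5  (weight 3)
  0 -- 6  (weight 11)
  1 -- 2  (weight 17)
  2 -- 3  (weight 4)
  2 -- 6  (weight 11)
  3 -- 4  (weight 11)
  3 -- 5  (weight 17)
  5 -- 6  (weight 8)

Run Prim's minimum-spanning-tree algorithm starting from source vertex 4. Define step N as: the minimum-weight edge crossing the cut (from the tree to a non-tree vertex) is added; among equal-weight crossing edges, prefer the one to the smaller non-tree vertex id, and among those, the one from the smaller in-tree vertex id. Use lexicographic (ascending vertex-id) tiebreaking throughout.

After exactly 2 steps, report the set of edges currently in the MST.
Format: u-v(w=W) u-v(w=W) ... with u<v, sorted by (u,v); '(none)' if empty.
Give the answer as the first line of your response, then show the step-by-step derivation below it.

0-3(w=2) 3-4(w=11)

step 1: add edge 3-4 (w=11); MST = {3-4(w=11)}
step 2: add edge 0-3 (w=2); MST = {0-3(w=2) 3-4(w=11)}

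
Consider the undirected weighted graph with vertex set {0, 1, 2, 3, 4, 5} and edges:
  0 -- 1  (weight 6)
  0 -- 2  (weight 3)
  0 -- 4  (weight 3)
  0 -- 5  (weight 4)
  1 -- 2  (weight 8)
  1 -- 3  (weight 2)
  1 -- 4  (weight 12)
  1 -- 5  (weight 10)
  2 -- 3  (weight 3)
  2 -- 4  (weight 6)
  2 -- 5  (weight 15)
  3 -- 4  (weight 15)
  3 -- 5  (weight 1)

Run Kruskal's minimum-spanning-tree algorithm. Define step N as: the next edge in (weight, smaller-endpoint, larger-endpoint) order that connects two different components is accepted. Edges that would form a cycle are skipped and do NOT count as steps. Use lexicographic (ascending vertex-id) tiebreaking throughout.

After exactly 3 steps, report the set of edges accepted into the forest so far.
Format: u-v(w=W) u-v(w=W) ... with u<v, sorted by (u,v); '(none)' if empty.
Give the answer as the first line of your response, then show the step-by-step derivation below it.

0-2(w=3) 1-3(w=2) 3-5(w=1)

step 1: add edge 3-5 (w=1); MST = {3-5(w=1)}
step 2: add edge 1-3 (w=2); MST = {1-3(w=2) 3-5(w=1)}
step 3: add edge 0-2 (w=3); MST = {0-2(w=3) 1-3(w=2) 3-5(w=1)}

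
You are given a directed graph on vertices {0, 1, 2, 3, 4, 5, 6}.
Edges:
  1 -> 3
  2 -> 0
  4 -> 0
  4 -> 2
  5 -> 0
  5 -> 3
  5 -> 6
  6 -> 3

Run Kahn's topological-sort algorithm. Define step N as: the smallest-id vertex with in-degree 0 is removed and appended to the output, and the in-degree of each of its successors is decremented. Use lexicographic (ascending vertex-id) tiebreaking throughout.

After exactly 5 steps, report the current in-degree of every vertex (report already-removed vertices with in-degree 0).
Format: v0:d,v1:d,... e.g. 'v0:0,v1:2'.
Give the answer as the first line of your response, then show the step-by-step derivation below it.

v0:0,v1:0,v2:0,v3:1,v4:0,v5:0,v6:0

step 1: output 1; order=[1]; indeg=(3,0,1,2,0,0,1)
step 2: output 4; order=[1,4]; indeg=(2,0,0,2,0,0,1)
step 3: output 2; order=[1,4,2]; indeg=(1,0,0,2,0,0,1)
step 4: output 5; order=[1,4,2,5]; indeg=(0,0,0,1,0,0,0)
step 5: output 0; order=[1,4,2,5,0]; indeg=(0,0,0,1,0,0,0)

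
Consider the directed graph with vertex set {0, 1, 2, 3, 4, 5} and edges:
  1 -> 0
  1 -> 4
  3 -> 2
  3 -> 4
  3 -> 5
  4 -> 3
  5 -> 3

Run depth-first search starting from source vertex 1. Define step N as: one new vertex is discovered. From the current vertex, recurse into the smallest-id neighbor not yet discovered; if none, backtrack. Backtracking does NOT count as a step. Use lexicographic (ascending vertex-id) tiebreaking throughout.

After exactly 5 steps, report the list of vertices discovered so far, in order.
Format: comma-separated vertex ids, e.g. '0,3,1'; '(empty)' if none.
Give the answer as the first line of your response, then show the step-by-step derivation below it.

1,0,4,3,2

step 1: discover 1; path=1; order=1
step 2: discover 0; path=1>0; order=1,0
step 3: discover 4; path=1>4; order=1,0,4
step 4: discover 3; path=1>4>3; order=1,0,4,3
step 5: discover 2; path=1>4>3>2; order=1,0,4,3,2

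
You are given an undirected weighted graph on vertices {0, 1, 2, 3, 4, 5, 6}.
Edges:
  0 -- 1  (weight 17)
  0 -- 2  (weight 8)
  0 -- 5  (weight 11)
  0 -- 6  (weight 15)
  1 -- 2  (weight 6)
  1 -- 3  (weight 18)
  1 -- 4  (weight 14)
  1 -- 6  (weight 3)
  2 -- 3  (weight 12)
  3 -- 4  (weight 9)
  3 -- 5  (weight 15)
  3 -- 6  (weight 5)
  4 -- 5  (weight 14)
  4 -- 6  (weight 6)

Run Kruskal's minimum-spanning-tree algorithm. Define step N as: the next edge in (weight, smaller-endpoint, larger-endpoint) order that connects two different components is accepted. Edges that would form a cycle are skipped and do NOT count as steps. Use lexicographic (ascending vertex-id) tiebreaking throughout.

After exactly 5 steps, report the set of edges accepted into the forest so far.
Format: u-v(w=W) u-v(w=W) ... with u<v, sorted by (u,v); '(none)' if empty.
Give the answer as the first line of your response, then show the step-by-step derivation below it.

0-2(w=8) 1-2(w=6) 1-6(w=3) 3-6(w=5) 4-6(w=6)

step 1: add edge 1-6 (w=3); MST = {1-6(w=3)}
step 2: add edge 3-6 (w=5); MST = {1-6(w=3) 3-6(w=5)}
step 3: add edge 1-2 (w=6); MST = {1-2(w=6) 1-6(w=3) 3-6(w=5)}
step 4: add edge 4-6 (w=6); MST = {1-2(w=6) 1-6(w=3) 3-6(w=5) 4-6(w=6)}
step 5: add edge 0-2 (w=8); MST = {0-2(w=8) 1-2(w=6) 1-6(w=3) 3-6(w=5) 4-6(w=6)}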